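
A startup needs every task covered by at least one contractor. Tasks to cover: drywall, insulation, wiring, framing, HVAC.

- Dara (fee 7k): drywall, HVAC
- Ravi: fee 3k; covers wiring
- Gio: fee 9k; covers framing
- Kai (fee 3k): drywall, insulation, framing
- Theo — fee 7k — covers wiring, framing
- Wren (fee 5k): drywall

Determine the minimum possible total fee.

This is an integer covering problem.
Choose Dara, Ravi, and Kai: together they cover drywall, insulation, wiring, framing, HVAC — every task.
Total fee: 7 + 3 + 3 = 13.
No cover costs less than 13.

13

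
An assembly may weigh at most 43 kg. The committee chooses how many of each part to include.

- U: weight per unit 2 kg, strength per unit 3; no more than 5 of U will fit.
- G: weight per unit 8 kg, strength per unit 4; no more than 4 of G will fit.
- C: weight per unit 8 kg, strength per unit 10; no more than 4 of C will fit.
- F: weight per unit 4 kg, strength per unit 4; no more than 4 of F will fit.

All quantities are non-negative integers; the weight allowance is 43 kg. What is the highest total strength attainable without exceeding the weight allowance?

55

Take 5×U and 4×C: weight 42 ≤ 43, strength 5·3 + 4·10 = 55.
U has the best ratio (3/2) and is taken to its limit of 5; remaining capacity is filled optimally with the others.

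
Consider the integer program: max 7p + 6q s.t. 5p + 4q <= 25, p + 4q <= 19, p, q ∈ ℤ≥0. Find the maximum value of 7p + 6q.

The continuous relaxation peaks at (1.5, 4.38) with value 36.75; rounding to a feasible lattice point costs some objective.
(p,q)=(5,0): 5·5+4·0=25≤25, 1·5+4·0=5≤19, objective 35.
(p,q)=(4,1): 5·4+4·1=24≤25, 1·4+4·1=8≤19, objective 34.
(p,q)=(2,3): 5·2+4·3=22≤25, 1·2+4·3=14≤19, objective 32.
No feasible integer point exceeds 35.

35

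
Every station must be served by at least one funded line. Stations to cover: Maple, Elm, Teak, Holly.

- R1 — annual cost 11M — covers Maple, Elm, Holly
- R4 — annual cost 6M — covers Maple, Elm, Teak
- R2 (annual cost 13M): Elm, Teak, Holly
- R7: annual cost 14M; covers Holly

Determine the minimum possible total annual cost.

Choose R1 and R4: together they cover Maple, Elm, Teak, Holly — every station.
Total annual cost: 11 + 6 = 17.
No cover costs less than 17.

17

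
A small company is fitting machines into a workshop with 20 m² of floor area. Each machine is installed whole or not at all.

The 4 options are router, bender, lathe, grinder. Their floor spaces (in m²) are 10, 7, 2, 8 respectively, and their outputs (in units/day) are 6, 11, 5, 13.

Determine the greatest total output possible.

bender + grinder: floor space 7 + 8 = 15 ≤ 20, output 11 + 13 = 24.
bender + lathe + grinder: floor space 7 + 2 + 8 = 17 ≤ 20, output 11 + 5 + 13 = 29.
router + lathe + grinder: floor space 10 + 2 + 8 = 20 ≤ 20, output 6 + 5 + 13 = 24.
Best is bender, lathe, and grinder with total output 29.

29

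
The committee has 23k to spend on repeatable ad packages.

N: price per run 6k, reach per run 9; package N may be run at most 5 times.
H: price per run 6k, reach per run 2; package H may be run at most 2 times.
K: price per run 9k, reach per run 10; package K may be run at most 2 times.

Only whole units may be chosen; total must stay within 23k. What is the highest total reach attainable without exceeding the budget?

This is a bounded integer knapsack.
N has the best ratio (9/6); taking only N gives at most 3×9 = 27 (stopped by the price limit).
Mixing does better — 2×N and 1×K: price 21 ≤ 23, reach 2·9 + 1·10 = 28.

28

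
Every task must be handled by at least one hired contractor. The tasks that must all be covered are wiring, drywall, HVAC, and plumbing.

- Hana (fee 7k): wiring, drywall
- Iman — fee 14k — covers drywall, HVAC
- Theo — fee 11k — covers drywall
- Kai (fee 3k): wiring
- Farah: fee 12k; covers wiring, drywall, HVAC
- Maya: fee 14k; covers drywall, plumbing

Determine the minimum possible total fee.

The greedy cost-per-new-task heuristic would pick Kai, Farah, and Maya for 29, but a cheaper cover exists.
Choose Farah and Maya: together they cover wiring, drywall, HVAC, plumbing — every task.
Total fee: 12 + 14 = 26.
No cover costs less than 26.

26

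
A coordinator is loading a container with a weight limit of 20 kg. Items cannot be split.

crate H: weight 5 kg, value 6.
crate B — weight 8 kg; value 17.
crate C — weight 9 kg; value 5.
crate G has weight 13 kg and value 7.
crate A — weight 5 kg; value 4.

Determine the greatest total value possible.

crate H + crate B + crate A: weight 5 + 8 + 5 = 18 ≤ 20, value 6 + 17 + 4 = 27.
crate B + crate C: weight 8 + 9 = 17 ≤ 20, value 17 + 5 = 22.
crate H + crate B: weight 5 + 8 = 13 ≤ 20, value 6 + 17 = 23.
Best is crate H, crate B, and crate A with total value 27.

27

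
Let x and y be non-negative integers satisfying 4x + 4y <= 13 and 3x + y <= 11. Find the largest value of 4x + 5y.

15

The continuous relaxation peaks at (0, 3.25) with value 16.25; rounding to a feasible lattice point costs some objective.
(x,y)=(0,3) is feasible, giving 15.
(x,y)=(1,2) is feasible, giving 14.
(x,y)=(0,2) is feasible, giving 10.
The best lattice point is (0,3), giving 15.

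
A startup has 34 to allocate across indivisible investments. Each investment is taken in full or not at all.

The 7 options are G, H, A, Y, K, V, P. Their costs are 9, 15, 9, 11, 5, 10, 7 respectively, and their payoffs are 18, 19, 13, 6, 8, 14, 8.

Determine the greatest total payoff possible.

This is an integer program with binary decision variables.
G + A + K + V: cost 9 + 9 + 5 + 10 = 33 ≤ 34, payoff 18 + 13 + 8 + 14 = 53.
G + H + A: cost 9 + 15 + 9 = 33 ≤ 34, payoff 18 + 19 + 13 = 50.
G + H + V: cost 9 + 15 + 10 = 34 ≤ 34, payoff 18 + 19 + 14 = 51.
Best is G, A, K, and V with total payoff 53.

53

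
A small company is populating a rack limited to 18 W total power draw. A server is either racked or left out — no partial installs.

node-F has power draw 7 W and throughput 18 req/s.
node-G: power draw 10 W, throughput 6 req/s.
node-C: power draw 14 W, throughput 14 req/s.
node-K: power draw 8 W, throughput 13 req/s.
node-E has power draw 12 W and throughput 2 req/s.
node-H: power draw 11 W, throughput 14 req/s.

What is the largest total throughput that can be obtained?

Take node-F and node-H: power draw 7 + 11 = 18 ≤ 18, throughput 18 + 14 = 32.
No other feasible combination does better.

32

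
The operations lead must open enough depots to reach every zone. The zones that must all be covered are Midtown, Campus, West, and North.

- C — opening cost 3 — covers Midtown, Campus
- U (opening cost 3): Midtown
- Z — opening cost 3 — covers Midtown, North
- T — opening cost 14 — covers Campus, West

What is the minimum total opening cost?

17

This is an integer covering problem.
The greedy cost-per-new-zone heuristic would pick C, Z, and T for 20, but a cheaper cover exists.
Choose Z and T: together they cover Midtown, Campus, West, North — every zone.
Total opening cost: 3 + 14 = 17.
No cover costs less than 17.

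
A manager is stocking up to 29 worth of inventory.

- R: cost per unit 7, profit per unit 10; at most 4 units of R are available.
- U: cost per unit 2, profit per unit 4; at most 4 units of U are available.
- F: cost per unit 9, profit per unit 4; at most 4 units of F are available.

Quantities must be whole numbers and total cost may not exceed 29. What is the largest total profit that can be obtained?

U has the best ratio (4/2); taking only U gives at most 4×4 = 16 (stopped by the supply cap of 4).
Mixing does better — 3×R and 4×U: cost 29 ≤ 29, profit 3·10 + 4·4 = 46.

46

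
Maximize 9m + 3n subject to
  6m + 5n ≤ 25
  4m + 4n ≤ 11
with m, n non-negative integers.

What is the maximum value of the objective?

18

(m,n)=(2,0) is feasible, giving 18.
(m,n)=(1,1) is feasible, giving 12.
The best lattice point is (2,0), giving 18.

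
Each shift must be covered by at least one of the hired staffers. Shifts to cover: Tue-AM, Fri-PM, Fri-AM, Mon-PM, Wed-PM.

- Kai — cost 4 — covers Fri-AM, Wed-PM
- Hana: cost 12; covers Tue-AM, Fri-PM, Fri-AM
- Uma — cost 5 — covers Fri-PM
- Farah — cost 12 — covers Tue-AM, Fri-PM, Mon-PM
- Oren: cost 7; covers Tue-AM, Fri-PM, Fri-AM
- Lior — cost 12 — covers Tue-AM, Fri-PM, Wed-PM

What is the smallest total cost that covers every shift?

The greedy cost-per-new-shift heuristic would pick Kai, Oren, and Farah for 23, but a cheaper cover exists.
Choose Kai and Farah: together they cover Tue-AM, Fri-PM, Fri-AM, Mon-PM, Wed-PM — every shift.
Total cost: 4 + 12 = 16.
No cover costs less than 16.

16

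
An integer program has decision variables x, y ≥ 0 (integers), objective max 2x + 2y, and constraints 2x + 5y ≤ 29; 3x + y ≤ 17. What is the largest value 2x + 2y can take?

16

(x,y)=(4,4): 2·4+5·4=28≤29, 3·4+1·4=16≤17, objective 16.
(x,y)=(3,4): 2·3+5·4=26≤29, 3·3+1·4=13≤17, objective 14.
(x,y)=(4,3): 2·4+5·3=23≤29, 3·4+1·3=15≤17, objective 14.
(x,y)=(3,3): 2·3+5·3=21≤29, 3·3+1·3=12≤17, objective 12.
The best lattice point is (4,4), giving 16.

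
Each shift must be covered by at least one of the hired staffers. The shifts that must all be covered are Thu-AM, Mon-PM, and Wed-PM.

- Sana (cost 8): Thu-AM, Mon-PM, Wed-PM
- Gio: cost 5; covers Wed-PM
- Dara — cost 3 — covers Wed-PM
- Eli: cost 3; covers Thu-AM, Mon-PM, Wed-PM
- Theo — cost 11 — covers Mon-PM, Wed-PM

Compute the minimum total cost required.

Eli alone covers Thu-AM, Mon-PM, Wed-PM — every shift.
Total cost: 3.

3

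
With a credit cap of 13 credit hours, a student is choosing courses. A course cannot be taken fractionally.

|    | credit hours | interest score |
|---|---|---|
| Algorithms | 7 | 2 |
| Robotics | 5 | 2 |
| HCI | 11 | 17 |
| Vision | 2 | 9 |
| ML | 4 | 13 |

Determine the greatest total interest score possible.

Allowing fractional choices, the relaxed optimum would be about 32.8, but courses are indivisible.
Algorithms + Vision + ML: credit hours 7 + 2 + 4 = 13 ≤ 13, interest score 2 + 9 + 13 = 24.
HCI + Vision: credit hours 11 + 2 = 13 ≤ 13, interest score 17 + 9 = 26.
Robotics + Vision + ML: credit hours 5 + 2 + 4 = 11 ≤ 13, interest score 2 + 9 + 13 = 24.
Best is HCI and Vision with total interest score 26.

26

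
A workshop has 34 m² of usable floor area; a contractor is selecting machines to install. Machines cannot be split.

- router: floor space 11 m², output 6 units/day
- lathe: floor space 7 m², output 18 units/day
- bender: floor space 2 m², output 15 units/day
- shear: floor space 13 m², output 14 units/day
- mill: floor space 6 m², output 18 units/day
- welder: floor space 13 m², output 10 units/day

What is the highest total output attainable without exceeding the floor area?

Take lathe, bender, shear, and mill: floor space 7 + 2 + 13 + 6 = 28 ≤ 34, output 18 + 15 + 14 + 18 = 65.
No other feasible combination does better.

65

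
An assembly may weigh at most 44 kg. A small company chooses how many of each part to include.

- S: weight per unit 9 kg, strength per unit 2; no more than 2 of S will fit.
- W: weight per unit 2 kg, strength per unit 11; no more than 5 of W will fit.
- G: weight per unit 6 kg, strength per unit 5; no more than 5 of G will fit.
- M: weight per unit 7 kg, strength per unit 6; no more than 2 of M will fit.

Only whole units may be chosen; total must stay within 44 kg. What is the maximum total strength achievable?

5×W, 4×G, and 1×M: weight 41 ≤ 44, strength 5·11 + 4·5 + 1·6 = 81.
5×W, 3×G, and 2×M: weight 42 ≤ 44, strength 5·11 + 3·5 + 2·6 = 82.
Best is 82.

82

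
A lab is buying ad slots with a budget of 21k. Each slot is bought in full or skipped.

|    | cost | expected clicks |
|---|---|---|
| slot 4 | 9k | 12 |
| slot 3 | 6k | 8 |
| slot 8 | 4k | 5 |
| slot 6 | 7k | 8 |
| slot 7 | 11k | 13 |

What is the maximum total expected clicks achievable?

slot 3 + slot 8 + slot 7: cost 6 + 4 + 11 = 21 ≤ 21, expected clicks 8 + 5 + 13 = 26.
slot 4 + slot 8 + slot 6: cost 9 + 4 + 7 = 20 ≤ 21, expected clicks 12 + 5 + 8 = 25.
slot 4 + slot 3 + slot 8: cost 9 + 6 + 4 = 19 ≤ 21, expected clicks 12 + 8 + 5 = 25.
Best is slot 3, slot 8, and slot 7 with total expected clicks 26.

26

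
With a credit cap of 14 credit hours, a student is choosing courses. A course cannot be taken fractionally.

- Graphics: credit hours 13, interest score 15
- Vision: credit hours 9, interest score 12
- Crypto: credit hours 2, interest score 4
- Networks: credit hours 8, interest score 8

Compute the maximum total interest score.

Allowing fractional choices, the relaxed optimum would be about 19.5, but courses are indivisible.
Graphics: credit hours 13 ≤ 14, interest score 15.
Vision + Crypto: credit hours 9 + 2 = 11 ≤ 14, interest score 12 + 4 = 16.
Best is Vision and Crypto with total interest score 16.

16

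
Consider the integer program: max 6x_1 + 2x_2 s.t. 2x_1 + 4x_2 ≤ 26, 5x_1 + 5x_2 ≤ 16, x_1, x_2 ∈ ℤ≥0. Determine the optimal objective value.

18

The continuous relaxation peaks at (3.2, 0) with value 19.20; rounding to a feasible lattice point costs some objective.
(x_1,x_2)=(3,0): 2·3+4·0=6≤26, 5·3+5·0=15≤16, objective 18.
(x_1,x_2)=(2,1): 2·2+4·1=8≤26, 5·2+5·1=15≤16, objective 14.
(x_1,x_2)=(2,0): 2·2+4·0=4≤26, 5·2+5·0=10≤16, objective 12.
The best lattice point is (3,0), giving 18.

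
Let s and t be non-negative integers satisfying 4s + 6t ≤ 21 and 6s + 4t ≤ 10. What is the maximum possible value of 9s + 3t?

12

The continuous relaxation peaks at (1.67, 0) with value 15.00; rounding to a feasible lattice point costs some objective.
(s,t)=(1,1): 4·1+6·1=10≤21, 6·1+4·1=10≤10, objective 12.
(s,t)=(1,0): 4·1+6·0=4≤21, 6·1+4·0=6≤10, objective 9.
(s,t)=(0,2): 4·0+6·2=12≤21, 6·0+4·2=8≤10, objective 6.
(s,t)=(0,1): 4·0+6·1=6≤21, 6·0+4·1=4≤10, objective 3.
Maximum is 12 at (s,t)=(1,1).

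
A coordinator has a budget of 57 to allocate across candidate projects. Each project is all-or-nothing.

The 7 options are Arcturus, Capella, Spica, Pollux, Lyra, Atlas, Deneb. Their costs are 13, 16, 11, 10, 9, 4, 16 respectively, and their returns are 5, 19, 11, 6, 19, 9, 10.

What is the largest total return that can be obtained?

Take Capella, Spica, Lyra, Atlas, and Deneb: cost 16 + 11 + 9 + 4 + 16 = 56 ≤ 57, return 19 + 11 + 19 + 9 + 10 = 68.
No other feasible combination does better.

68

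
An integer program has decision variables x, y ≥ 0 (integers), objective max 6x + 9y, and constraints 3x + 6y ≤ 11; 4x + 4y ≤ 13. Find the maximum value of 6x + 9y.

The continuous relaxation peaks at (2.83, 0.417) with value 20.75; rounding to a feasible lattice point costs some objective.
(x,y)=(3,0): 3·3+6·0=9≤11, 4·3+4·0=12≤13, objective 18.
(x,y)=(1,1): 3·1+6·1=9≤11, 4·1+4·1=8≤13, objective 15.
(x,y)=(2,0): 3·2+6·0=6≤11, 4·2+4·0=8≤13, objective 12.
Maximum is 18 at (x,y)=(3,0).

18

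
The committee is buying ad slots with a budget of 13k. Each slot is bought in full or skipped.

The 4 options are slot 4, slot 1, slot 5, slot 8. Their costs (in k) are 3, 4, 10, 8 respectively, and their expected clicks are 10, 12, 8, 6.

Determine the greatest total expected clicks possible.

slot 4 + slot 1: cost 3 + 4 = 7 ≤ 13, expected clicks 10 + 12 = 22.
slot 1 + slot 8: cost 4 + 8 = 12 ≤ 13, expected clicks 12 + 6 = 18.
Best is slot 4 and slot 1 with total expected clicks 22.

22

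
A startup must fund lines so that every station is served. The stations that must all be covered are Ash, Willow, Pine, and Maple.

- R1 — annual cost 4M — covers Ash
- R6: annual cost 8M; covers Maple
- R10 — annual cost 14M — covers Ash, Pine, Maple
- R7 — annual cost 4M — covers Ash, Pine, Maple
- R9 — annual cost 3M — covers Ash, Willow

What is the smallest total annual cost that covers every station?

Choose R7 and R9: together they cover Ash, Willow, Pine, Maple — every station.
Total annual cost: 4 + 3 = 7.
No cover costs less than 7.

7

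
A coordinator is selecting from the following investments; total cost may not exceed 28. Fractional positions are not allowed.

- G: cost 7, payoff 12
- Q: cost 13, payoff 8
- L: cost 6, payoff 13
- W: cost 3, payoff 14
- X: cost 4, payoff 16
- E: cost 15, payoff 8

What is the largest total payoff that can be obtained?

55

This is a 0-1 knapsack instance.
Allowing fractional choices, the relaxed optimum would be about 59.9, but investments are indivisible.
L + W + X + E: cost 6 + 3 + 4 + 15 = 28 ≤ 28, payoff 13 + 14 + 16 + 8 = 51.
Q + L + W + X: cost 13 + 6 + 3 + 4 = 26 ≤ 28, payoff 8 + 13 + 14 + 16 = 51.
G + L + W + X: cost 7 + 6 + 3 + 4 = 20 ≤ 28, payoff 12 + 13 + 14 + 16 = 55.
Best is G, L, W, and X with total payoff 55.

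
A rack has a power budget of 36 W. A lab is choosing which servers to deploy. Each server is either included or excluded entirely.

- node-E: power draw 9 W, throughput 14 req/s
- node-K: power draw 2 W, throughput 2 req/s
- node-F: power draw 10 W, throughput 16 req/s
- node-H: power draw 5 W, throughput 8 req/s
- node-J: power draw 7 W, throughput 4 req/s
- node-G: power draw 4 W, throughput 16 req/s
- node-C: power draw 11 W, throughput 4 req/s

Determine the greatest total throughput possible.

Allowing fractional choices, the relaxed optimum would be about 59.4, but servers are indivisible.
node-E + node-K + node-F + node-H + node-G: power draw 9 + 2 + 10 + 5 + 4 = 30 ≤ 36, throughput 14 + 2 + 16 + 8 + 16 = 56.
node-E + node-F + node-H + node-G: power draw 9 + 10 + 5 + 4 = 28 ≤ 36, throughput 14 + 16 + 8 + 16 = 54.
node-E + node-F + node-H + node-J + node-G: power draw 9 + 10 + 5 + 7 + 4 = 35 ≤ 36, throughput 14 + 16 + 8 + 4 + 16 = 58.
Best is node-E, node-F, node-H, node-J, and node-G with total throughput 58.

58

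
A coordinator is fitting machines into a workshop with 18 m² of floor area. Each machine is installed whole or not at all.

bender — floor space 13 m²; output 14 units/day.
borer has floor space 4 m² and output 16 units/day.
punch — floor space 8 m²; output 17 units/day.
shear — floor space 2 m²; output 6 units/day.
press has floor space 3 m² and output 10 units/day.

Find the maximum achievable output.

borer + punch + press: floor space 4 + 8 + 3 = 15 ≤ 18, output 16 + 17 + 10 = 43.
borer + punch + shear + press: floor space 4 + 8 + 2 + 3 = 17 ≤ 18, output 16 + 17 + 6 + 10 = 49.
Best is borer, punch, shear, and press with total output 49.

49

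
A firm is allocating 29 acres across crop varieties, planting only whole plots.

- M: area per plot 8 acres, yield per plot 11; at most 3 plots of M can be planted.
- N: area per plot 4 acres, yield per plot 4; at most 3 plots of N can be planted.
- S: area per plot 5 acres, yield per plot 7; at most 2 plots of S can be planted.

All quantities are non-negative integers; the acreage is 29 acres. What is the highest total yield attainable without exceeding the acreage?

40

2×M, 2×N, and 1×S: area 29 ≤ 29, yield 2·11 + 2·4 + 1·7 = 37.
3×M and 1×S: area 29 ≤ 29, yield 3·11 + 1·7 = 40.
Best is 40.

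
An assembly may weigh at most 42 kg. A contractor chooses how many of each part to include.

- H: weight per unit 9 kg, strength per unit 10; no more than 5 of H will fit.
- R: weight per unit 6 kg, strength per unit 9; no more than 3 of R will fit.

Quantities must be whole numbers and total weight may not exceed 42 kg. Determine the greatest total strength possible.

4×H and 1×R: weight 42 ≤ 42, strength 4·10 + 1·9 = 49.
3×H and 2×R: weight 39 ≤ 42, strength 3·10 + 2·9 = 48.
Best is 49.

49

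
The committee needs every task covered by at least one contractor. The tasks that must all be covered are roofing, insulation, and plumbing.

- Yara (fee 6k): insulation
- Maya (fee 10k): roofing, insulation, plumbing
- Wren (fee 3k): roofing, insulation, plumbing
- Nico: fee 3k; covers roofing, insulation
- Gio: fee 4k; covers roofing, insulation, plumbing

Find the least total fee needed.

3

Wren alone covers roofing, insulation, plumbing — every task.
Total fee: 3.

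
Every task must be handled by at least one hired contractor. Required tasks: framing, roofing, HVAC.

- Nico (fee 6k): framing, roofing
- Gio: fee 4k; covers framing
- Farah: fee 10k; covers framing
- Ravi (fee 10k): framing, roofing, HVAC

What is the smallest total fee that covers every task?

10

The greedy cost-per-new-task heuristic would pick Nico and Ravi for 16, but a cheaper cover exists.
Ravi alone covers framing, roofing, HVAC — every task.
Total fee: 10.
No cover costs less than 10.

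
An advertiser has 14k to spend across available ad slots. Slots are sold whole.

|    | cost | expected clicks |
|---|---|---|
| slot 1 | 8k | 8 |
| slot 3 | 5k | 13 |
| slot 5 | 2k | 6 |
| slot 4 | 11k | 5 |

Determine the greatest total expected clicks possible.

Treat it as a binary knapsack problem.
slot 3 + slot 5: cost 5 + 2 = 7 ≤ 14, expected clicks 13 + 6 = 19.
slot 1 + slot 3: cost 8 + 5 = 13 ≤ 14, expected clicks 8 + 13 = 21.
Best is slot 1 and slot 3 with total expected clicks 21.

21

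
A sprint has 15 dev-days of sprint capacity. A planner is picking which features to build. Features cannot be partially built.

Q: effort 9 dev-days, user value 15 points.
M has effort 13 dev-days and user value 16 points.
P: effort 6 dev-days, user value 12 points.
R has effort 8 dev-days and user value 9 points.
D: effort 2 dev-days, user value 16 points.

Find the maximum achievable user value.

This is an integer program with binary decision variables.
Take M and D: effort 13 + 2 = 15 ≤ 15, user value 16 + 16 = 32.
No other feasible combination does better.

32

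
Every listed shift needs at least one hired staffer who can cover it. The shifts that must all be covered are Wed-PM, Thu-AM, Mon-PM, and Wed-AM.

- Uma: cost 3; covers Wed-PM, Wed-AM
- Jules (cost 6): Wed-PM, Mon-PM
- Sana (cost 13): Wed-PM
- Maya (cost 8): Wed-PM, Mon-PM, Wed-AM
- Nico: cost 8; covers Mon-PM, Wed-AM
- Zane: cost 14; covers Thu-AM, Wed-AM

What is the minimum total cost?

This is a weighted set-cover instance.
The greedy cost-per-new-shift heuristic would pick Uma, Jules, and Zane for 23, but a cheaper cover exists.
Choose Jules and Zane: together they cover Wed-PM, Thu-AM, Mon-PM, Wed-AM — every shift.
Total cost: 6 + 14 = 20.
No cover costs less than 20.

20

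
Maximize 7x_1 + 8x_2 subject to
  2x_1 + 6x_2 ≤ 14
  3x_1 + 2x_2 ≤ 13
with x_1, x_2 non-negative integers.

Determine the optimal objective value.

Relaxing integrality, the LP optimum is 34.14 at (x_1,x_2) = (3.57, 1.14), which is not an integer point.
(x_1,x_2)=(3,1): 2·3+6·1=12≤14, 3·3+2·1=11≤13, objective 29.
(x_1,x_2)=(4,0): 2·4+6·0=8≤14, 3·4+2·0=12≤13, objective 28.
(x_1,x_2)=(2,1): 2·2+6·1=10≤14, 3·2+2·1=8≤13, objective 22.
The best lattice point is (3,1), giving 29.

29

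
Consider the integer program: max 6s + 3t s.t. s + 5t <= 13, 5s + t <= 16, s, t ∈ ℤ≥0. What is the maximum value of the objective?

21

Relaxing integrality, the LP optimum is 22.88 at (s,t) = (2.79, 2.04), which is not an integer point.
(s,t)=(3,1): 1·3+5·1=8≤13, 5·3+1·1=16≤16, objective 21.
(s,t)=(3,0): 1·3+5·0=3≤13, 5·3+1·0=15≤16, objective 18.
(s,t)=(2,2): 1·2+5·2=12≤13, 5·2+1·2=12≤16, objective 18.
(s,t)=(2,1): 1·2+5·1=7≤13, 5·2+1·1=11≤16, objective 15.
Maximum is 21 at (s,t)=(3,1).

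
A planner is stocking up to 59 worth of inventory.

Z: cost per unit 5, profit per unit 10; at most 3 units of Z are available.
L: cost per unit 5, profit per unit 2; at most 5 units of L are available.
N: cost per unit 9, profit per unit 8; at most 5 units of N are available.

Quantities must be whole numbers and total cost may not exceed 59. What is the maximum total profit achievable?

Z has the best ratio (10/5); taking only Z gives at most 3×10 = 30 (stopped by the supply cap of 3).
Mixing does better — 3×Z, 1×L, and 4×N: cost 56 ≤ 59, profit 3·10 + 1·2 + 4·8 = 64.

64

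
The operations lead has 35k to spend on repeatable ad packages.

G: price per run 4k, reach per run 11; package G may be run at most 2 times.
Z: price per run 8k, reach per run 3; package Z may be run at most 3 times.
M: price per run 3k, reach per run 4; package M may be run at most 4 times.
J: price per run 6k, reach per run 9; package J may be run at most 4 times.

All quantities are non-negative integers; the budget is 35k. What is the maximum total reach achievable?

62

G has the best ratio (11/4); taking only G gives at most 2×11 = 22 (stopped by the supply cap of 2).
Mixing does better — 2×G, 1×M, and 4×J: price 35 ≤ 35, reach 2·11 + 1·4 + 4·9 = 62.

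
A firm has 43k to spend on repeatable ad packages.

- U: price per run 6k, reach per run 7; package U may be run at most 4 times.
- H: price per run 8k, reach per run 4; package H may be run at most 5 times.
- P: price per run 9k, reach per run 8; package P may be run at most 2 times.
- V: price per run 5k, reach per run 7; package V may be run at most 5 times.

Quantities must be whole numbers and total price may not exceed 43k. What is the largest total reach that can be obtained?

56

This is a bounded integer knapsack.
2×P and 5×V: price 43 ≤ 43, reach 2·8 + 5·7 = 51.
3×U and 5×V: price 43 ≤ 43, reach 3·7 + 5·7 = 56.
Best is 56.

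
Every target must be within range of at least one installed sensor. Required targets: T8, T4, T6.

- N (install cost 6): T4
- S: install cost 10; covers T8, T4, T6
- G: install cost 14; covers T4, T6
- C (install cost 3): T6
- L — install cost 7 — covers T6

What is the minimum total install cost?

10

The greedy cost-per-new-target heuristic would pick C and S for 13, but a cheaper cover exists.
S alone covers T8, T4, T6 — every target.
Total install cost: 10.
No cover costs less than 10.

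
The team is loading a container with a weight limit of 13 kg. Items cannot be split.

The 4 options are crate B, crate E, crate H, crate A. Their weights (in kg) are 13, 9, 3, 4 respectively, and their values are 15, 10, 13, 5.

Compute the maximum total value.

crate H + crate A: weight 3 + 4 = 7 ≤ 13, value 13 + 5 = 18.
crate B: weight 13 ≤ 13, value 15.
crate E + crate H: weight 9 + 3 = 12 ≤ 13, value 10 + 13 = 23.
Best is crate E and crate H with total value 23.

23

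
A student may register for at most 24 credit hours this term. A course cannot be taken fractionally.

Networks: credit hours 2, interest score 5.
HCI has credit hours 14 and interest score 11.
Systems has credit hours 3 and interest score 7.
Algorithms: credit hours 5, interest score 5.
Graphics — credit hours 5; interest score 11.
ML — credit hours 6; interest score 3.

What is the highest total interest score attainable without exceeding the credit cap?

Take Networks, HCI, Systems, and Graphics: credit hours 2 + 14 + 3 + 5 = 24 ≤ 24, interest score 5 + 11 + 7 + 11 = 34.
No other feasible combination does better.

34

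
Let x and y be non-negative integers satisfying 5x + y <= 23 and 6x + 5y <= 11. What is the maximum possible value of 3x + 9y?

18

(x,y)=(0,2): 5·0+1·2=2≤23, 6·0+5·2=10≤11, objective 18.
(x,y)=(1,1): 5·1+1·1=6≤23, 6·1+5·1=11≤11, objective 12.
No feasible integer point exceeds 18.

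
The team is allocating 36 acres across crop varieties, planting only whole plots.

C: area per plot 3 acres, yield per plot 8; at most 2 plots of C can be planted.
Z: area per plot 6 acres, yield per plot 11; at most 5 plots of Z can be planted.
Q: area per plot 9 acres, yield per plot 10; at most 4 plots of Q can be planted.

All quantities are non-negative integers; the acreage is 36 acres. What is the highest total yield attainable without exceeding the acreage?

1×C and 5×Z: area 33 ≤ 36, yield 1·8 + 5·11 = 63.
2×C and 5×Z: area 36 ≤ 36, yield 2·8 + 5·11 = 71.
Best is 71.

71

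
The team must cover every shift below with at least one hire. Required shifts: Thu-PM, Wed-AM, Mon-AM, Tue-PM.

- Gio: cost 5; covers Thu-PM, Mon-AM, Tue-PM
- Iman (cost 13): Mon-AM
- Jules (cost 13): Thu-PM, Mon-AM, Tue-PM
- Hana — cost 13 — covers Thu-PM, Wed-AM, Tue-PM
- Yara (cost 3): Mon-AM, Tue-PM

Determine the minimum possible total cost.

16

This is a weighted set-cover instance.
The greedy cost-per-new-shift heuristic would pick Yara, Gio, and Hana for 21, but a cheaper cover exists.
Choose Hana and Yara: together they cover Thu-PM, Wed-AM, Mon-AM, Tue-PM — every shift.
Total cost: 13 + 3 = 16.
No cover costs less than 16.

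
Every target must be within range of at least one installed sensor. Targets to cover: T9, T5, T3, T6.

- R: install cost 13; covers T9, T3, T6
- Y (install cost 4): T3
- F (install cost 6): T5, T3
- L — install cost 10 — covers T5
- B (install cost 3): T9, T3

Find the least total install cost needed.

The greedy cost-per-new-target heuristic would pick B, F, and R for 22, but a cheaper cover exists.
Choose R and F: together they cover T9, T5, T3, T6 — every target.
Total install cost: 13 + 6 = 19.
No cover costs less than 19.

19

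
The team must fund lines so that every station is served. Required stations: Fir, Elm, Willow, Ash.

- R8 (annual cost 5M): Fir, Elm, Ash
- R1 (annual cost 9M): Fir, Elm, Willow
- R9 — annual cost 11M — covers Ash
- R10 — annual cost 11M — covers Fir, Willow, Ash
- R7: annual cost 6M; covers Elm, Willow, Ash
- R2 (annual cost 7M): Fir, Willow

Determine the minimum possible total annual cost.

11

Choose R8 and R7: together they cover Fir, Elm, Willow, Ash — every station.
Total annual cost: 5 + 6 = 11.
No cover costs less than 11.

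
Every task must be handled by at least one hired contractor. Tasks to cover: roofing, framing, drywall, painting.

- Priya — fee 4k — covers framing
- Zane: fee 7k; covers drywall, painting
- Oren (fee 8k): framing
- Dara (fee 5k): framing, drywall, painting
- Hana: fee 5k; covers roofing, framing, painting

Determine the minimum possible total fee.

10

Choose Dara and Hana: together they cover roofing, framing, drywall, painting — every task.
Total fee: 5 + 5 = 10.
No cover costs less than 10.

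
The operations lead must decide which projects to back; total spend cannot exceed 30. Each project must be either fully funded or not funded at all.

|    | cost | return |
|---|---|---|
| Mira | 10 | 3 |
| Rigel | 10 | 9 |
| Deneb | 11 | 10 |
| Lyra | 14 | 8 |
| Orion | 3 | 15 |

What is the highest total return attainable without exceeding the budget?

This is a 0-1 knapsack instance.
Take Rigel, Deneb, and Orion: cost 10 + 11 + 3 = 24 ≤ 30, return 9 + 10 + 15 = 34.
No other feasible combination does better.

34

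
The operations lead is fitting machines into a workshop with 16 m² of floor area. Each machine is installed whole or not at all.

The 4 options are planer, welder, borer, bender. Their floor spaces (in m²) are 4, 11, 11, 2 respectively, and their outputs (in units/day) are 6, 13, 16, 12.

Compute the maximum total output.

28

Treat it as a binary knapsack problem.
Allowing fractional choices, the relaxed optimum would be about 32.5, but machines are indivisible.
borer + bender: floor space 11 + 2 = 13 ≤ 16, output 16 + 12 = 28.
welder + bender: floor space 11 + 2 = 13 ≤ 16, output 13 + 12 = 25.
planer + borer: floor space 4 + 11 = 15 ≤ 16, output 6 + 16 = 22.
Best is borer and bender with total output 28.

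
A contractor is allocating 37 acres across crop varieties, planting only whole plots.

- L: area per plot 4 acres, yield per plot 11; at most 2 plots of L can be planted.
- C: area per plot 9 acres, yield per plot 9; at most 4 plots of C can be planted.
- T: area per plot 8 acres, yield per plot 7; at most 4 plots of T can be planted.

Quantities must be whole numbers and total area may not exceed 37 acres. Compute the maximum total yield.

49

2×L and 3×C: area 35 ≤ 37, yield 2·11 + 3·9 = 49.
2×L, 2×C, and 1×T: area 34 ≤ 37, yield 2·11 + 2·9 + 1·7 = 47.
Best is 49.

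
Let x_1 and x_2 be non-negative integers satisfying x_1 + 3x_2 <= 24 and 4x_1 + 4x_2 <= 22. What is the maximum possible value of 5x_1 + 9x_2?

The continuous relaxation peaks at (0, 5.5) with value 49.50; rounding to a feasible lattice point costs some objective.
(x_1,x_2)=(0,5): 1·0+3·5=15≤24, 4·0+4·5=20≤22, objective 45.
(x_1,x_2)=(1,4): 1·1+3·4=13≤24, 4·1+4·4=20≤22, objective 41.
(x_1,x_2)=(0,4): 1·0+3·4=12≤24, 4·0+4·4=16≤22, objective 36.
No feasible integer point exceeds 45.

45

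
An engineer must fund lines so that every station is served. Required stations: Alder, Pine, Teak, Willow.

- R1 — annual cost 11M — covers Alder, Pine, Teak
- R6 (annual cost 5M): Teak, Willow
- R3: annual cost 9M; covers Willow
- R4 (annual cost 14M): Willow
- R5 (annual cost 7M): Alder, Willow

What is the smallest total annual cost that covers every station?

Choose R1 and R6: together they cover Alder, Pine, Teak, Willow — every station.
Total annual cost: 11 + 5 = 16.
No cover costs less than 16.

16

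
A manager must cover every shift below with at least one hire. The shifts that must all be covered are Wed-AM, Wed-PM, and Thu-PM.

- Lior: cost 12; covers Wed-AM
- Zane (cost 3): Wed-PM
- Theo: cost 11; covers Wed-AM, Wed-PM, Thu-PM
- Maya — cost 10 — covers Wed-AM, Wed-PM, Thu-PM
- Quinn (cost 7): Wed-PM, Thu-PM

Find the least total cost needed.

This is a weighted set-cover instance.
The greedy cost-per-new-shift heuristic would pick Zane and Maya for 13, but a cheaper cover exists.
Maya alone covers Wed-AM, Wed-PM, Thu-PM — every shift.
Total cost: 10.
No cover costs less than 10.

10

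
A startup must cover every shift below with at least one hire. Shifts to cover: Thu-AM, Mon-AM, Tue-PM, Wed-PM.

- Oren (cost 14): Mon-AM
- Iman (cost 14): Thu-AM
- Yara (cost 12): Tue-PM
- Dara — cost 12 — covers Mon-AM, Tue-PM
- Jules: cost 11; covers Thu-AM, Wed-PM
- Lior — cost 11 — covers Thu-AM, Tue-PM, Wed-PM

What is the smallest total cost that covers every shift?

This is a weighted set-cover instance.
Choose Dara and Jules: together they cover Thu-AM, Mon-AM, Tue-PM, Wed-PM — every shift.
Total cost: 12 + 11 = 23.
No cover costs less than 23.

23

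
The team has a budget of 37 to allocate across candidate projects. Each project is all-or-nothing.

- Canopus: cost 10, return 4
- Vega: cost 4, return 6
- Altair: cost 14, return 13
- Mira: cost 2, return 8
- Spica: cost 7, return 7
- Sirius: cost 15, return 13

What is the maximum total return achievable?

Treat it as a binary knapsack problem.
Canopus + Vega + Altair + Mira + Spica: cost 10 + 4 + 14 + 2 + 7 = 37 ≤ 37, return 4 + 6 + 13 + 8 + 7 = 38.
Vega + Altair + Mira + Spica: cost 4 + 14 + 2 + 7 = 27 ≤ 37, return 6 + 13 + 8 + 7 = 34.
Vega + Altair + Mira + Sirius: cost 4 + 14 + 2 + 15 = 35 ≤ 37, return 6 + 13 + 8 + 13 = 40.
Best is Vega, Altair, Mira, and Sirius with total return 40.

40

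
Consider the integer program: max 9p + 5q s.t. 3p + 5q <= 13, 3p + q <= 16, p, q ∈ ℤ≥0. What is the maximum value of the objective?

(p,q)=(4,0) is feasible, giving 36.
(p,q)=(3,0) is feasible, giving 27.
No feasible integer point exceeds 36.

36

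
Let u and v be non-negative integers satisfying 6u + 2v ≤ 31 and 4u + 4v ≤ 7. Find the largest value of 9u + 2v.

The continuous relaxation peaks at (1.75, 0) with value 15.75; rounding to a feasible lattice point costs some objective.
(u,v)=(1,0): 6·1+2·0=6≤31, 4·1+4·0=4≤7, objective 9.
(u,v)=(0,1): 6·0+2·1=2≤31, 4·0+4·1=4≤7, objective 2.
(u,v)=(0,0): 6·0+2·0=0≤31, 4·0+4·0=0≤7, objective 0.
The best lattice point is (1,0), giving 9.

9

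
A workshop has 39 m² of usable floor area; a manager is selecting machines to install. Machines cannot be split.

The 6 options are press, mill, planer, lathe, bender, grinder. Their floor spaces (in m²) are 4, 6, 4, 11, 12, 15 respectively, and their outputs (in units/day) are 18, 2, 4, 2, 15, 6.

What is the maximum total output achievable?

43

Treat it as a binary knapsack problem.
Allowing fractional choices, the relaxed optimum would be about 44.3, but machines are indivisible.
press + mill + planer + lathe + bender: floor space 4 + 6 + 4 + 11 + 12 = 37 ≤ 39, output 18 + 2 + 4 + 2 + 15 = 41.
press + planer + bender + grinder: floor space 4 + 4 + 12 + 15 = 35 ≤ 39, output 18 + 4 + 15 + 6 = 43.
Best is press, planer, bender, and grinder with total output 43.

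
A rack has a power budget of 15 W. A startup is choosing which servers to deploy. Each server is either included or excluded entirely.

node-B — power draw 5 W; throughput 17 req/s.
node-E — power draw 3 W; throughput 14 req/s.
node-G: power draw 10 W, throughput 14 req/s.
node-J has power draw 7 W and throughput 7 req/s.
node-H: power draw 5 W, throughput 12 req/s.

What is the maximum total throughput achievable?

43

Treat it as a binary knapsack problem.
Take node-B, node-E, and node-H: power draw 5 + 3 + 5 = 13 ≤ 15, throughput 17 + 14 + 12 = 43.
No other feasible combination does better.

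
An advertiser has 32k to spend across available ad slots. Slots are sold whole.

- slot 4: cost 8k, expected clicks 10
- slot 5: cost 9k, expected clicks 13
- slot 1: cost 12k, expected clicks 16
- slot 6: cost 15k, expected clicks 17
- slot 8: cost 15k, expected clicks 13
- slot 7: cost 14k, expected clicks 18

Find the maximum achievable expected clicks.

41

slot 4 + slot 5 + slot 6: cost 8 + 9 + 15 = 32 ≤ 32, expected clicks 10 + 13 + 17 = 40.
slot 4 + slot 5 + slot 7: cost 8 + 9 + 14 = 31 ≤ 32, expected clicks 10 + 13 + 18 = 41.
Best is slot 4, slot 5, and slot 7 with total expected clicks 41.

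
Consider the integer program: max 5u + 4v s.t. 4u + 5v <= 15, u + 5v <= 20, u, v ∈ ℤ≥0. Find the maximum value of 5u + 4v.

(u,v)=(3,0): 4·3+5·0=12≤15, 1·3+5·0=3≤20, objective 15.
(u,v)=(2,1): 4·2+5·1=13≤15, 1·2+5·1=7≤20, objective 14.
The best lattice point is (3,0), giving 15.

15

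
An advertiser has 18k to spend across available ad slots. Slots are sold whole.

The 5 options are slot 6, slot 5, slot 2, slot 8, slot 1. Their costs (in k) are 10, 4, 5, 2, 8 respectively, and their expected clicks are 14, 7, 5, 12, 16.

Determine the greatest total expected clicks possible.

This is an integer program with binary decision variables.
Allowing fractional choices, the relaxed optimum would be about 40.6, but ad slots are indivisible.
slot 6 + slot 5 + slot 8: cost 10 + 4 + 2 = 16 ≤ 18, expected clicks 14 + 7 + 12 = 33.
slot 2 + slot 8 + slot 1: cost 5 + 2 + 8 = 15 ≤ 18, expected clicks 5 + 12 + 16 = 33.
slot 5 + slot 8 + slot 1: cost 4 + 2 + 8 = 14 ≤ 18, expected clicks 7 + 12 + 16 = 35.
Best is slot 5, slot 8, and slot 1 with total expected clicks 35.

35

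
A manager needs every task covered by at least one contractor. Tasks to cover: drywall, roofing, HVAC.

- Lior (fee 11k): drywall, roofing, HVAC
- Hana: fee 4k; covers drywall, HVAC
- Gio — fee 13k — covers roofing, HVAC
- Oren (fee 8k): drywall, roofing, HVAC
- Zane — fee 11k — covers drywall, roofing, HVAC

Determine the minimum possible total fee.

8

The greedy cost-per-new-task heuristic would pick Hana and Oren for 12, but a cheaper cover exists.
Oren alone covers drywall, roofing, HVAC — every task.
Total fee: 8.
No cover costs less than 8.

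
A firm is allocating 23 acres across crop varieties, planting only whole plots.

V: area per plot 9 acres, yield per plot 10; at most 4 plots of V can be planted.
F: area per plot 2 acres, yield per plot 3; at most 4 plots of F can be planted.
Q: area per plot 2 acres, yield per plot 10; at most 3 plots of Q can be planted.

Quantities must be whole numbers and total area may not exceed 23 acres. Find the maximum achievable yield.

This is a bounded integer knapsack.
1×V, 3×F, and 3×Q: area 21 ≤ 23, yield 1·10 + 3·3 + 3·10 = 49.
1×V, 4×F, and 3×Q: area 23 ≤ 23, yield 1·10 + 4·3 + 3·10 = 52.
Best is 52.

52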